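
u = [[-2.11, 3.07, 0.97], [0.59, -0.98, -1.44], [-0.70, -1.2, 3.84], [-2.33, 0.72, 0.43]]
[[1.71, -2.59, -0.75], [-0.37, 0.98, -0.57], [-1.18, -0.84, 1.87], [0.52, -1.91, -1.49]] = u @ [[-0.08, 0.69, 0.79], [0.55, -0.31, 0.09], [-0.15, -0.19, 0.66]]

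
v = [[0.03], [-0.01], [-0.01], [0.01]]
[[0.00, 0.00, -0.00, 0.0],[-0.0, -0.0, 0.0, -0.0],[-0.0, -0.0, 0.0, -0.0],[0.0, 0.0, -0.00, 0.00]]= v@ [[0.04, 0.02, -0.04, 0.07]]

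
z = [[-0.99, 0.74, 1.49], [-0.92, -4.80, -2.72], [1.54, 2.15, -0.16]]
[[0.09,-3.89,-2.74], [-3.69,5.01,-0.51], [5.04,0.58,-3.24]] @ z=[[-0.73, 12.85, 11.15], [-1.74, -27.88, -19.04], [-10.51, -6.02, 6.45]]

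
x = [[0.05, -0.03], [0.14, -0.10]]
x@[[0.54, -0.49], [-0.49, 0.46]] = [[0.04, -0.04], [0.12, -0.11]]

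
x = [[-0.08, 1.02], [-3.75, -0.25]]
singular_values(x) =[3.76, 1.02]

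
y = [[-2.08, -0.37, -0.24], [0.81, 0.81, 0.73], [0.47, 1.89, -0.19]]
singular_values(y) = [2.7, 1.58, 0.64]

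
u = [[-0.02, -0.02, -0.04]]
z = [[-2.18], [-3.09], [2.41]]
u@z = [[0.01]]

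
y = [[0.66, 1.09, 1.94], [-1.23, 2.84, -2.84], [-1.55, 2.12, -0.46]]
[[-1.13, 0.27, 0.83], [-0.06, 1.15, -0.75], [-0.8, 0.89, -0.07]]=y @[[0.12, -0.1, 0.1], [-0.38, 0.34, 0.11], [-0.41, -0.02, 0.33]]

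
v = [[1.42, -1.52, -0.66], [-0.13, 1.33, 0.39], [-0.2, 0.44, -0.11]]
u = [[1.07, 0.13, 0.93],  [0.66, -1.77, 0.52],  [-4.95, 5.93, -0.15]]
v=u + [[0.35, -1.65, -1.59],[-0.79, 3.1, -0.13],[4.75, -5.49, 0.04]]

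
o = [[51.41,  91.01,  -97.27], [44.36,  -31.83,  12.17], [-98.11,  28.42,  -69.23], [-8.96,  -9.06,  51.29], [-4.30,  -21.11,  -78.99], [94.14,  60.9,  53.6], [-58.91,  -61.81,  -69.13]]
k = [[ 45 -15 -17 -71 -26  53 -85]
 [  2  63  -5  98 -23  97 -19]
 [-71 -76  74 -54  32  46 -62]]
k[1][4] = -23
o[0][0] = 51.41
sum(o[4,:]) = -104.39999999999999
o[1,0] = 44.36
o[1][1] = -31.83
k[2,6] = -62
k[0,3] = -71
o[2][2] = -69.23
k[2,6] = -62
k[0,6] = -85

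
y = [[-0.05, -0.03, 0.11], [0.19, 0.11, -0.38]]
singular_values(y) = [0.46, 0.0]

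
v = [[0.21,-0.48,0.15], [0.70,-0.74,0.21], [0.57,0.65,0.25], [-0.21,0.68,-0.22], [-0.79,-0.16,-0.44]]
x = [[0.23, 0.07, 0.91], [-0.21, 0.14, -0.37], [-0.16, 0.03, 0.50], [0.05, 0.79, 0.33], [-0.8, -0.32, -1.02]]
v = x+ [[-0.02, -0.55, -0.76], [0.91, -0.88, 0.58], [0.73, 0.62, -0.25], [-0.26, -0.11, -0.55], [0.01, 0.16, 0.58]]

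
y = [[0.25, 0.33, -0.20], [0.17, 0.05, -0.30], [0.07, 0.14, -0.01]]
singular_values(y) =[0.56, 0.22, 0.0]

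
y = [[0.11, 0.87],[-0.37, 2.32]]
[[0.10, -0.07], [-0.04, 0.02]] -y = [[-0.01, -0.94], [0.33, -2.3]]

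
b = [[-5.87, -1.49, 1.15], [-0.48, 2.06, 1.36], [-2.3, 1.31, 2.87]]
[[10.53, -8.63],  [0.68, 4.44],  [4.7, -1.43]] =b @ [[-1.58,0.22], [-0.41,3.46], [0.56,-1.90]]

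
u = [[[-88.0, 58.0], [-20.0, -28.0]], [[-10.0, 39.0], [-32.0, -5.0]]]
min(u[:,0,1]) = 39.0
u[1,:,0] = [-10.0, -32.0]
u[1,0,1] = 39.0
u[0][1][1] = -28.0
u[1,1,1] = -5.0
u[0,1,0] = -20.0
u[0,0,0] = -88.0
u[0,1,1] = -28.0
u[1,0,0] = -10.0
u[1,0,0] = -10.0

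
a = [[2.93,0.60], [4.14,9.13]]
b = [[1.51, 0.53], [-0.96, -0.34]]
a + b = [[4.44, 1.13], [3.18, 8.79]]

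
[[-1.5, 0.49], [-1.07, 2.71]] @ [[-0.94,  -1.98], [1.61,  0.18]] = [[2.2, 3.06], [5.37, 2.61]]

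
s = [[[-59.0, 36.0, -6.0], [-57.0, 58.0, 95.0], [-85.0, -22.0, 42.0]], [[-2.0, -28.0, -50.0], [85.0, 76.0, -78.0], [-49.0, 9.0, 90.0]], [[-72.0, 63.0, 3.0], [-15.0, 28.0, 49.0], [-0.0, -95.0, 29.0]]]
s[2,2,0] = -0.0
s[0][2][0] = -85.0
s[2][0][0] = -72.0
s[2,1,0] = -15.0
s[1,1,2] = -78.0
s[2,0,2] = 3.0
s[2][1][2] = 49.0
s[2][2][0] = -0.0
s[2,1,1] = 28.0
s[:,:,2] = [[-6.0, 95.0, 42.0], [-50.0, -78.0, 90.0], [3.0, 49.0, 29.0]]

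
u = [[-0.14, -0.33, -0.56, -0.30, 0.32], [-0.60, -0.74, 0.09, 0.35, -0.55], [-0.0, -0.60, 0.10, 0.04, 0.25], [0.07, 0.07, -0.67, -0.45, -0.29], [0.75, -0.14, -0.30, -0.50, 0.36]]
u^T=[[-0.14, -0.60, -0.0, 0.07, 0.75], [-0.33, -0.74, -0.60, 0.07, -0.14], [-0.56, 0.09, 0.10, -0.67, -0.3], [-0.3, 0.35, 0.04, -0.45, -0.5], [0.32, -0.55, 0.25, -0.29, 0.36]]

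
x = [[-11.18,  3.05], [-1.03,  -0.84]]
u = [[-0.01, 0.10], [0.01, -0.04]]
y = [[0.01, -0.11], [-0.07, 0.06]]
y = u @ x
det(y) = -0.01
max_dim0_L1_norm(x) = 12.21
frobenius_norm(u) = 0.11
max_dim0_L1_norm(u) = 0.14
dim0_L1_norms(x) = [12.21, 3.89]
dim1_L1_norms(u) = [0.11, 0.05]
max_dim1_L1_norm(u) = 0.11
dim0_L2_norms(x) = [11.23, 3.16]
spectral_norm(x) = 11.61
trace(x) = -12.02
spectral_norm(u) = 0.11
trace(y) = 0.07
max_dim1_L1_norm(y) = 0.13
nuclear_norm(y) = 0.19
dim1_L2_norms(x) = [11.59, 1.33]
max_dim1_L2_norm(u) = 0.1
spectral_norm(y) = 0.13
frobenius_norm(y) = 0.14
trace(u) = -0.05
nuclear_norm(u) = 0.11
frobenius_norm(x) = 11.66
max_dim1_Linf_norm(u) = 0.1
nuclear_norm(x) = 12.69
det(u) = -0.00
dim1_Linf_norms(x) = [11.18, 1.03]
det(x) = 12.53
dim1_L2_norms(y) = [0.11, 0.09]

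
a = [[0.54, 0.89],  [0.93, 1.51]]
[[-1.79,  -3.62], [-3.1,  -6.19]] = a @ [[-4.63, -3.16], [0.8, -2.15]]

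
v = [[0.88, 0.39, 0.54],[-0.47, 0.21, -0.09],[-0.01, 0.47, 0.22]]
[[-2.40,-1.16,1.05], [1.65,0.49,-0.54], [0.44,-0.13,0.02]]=v @ [[-3.29, -1.03, 1.35], [0.67, -0.13, 0.28], [0.44, -0.38, -0.45]]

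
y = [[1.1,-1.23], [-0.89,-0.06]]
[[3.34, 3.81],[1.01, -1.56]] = y @ [[-0.90,  1.85], [-3.52,  -1.44]]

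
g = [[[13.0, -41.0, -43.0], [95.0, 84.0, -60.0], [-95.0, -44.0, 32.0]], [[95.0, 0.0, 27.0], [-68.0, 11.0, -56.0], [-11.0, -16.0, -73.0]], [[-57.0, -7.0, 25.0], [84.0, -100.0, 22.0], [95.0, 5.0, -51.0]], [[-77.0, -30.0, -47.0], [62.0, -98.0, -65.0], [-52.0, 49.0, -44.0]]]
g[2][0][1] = -7.0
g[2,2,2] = -51.0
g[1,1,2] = -56.0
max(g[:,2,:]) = 95.0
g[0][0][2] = -43.0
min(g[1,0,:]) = 0.0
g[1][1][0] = -68.0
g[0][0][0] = 13.0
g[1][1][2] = -56.0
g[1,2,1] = -16.0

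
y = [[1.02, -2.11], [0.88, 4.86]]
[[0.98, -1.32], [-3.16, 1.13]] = y @[[-0.28, -0.59], [-0.60, 0.34]]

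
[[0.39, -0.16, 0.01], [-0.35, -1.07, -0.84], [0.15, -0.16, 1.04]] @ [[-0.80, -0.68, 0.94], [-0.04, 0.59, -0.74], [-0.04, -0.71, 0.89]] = [[-0.31, -0.37, 0.49],[0.36, 0.2, -0.28],[-0.16, -0.93, 1.18]]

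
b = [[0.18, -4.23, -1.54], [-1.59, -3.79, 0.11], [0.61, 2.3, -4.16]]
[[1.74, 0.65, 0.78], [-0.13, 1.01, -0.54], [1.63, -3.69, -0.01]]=b @ [[0.6, 0.37, 0.72], [-0.23, -0.40, -0.16], [-0.43, 0.72, 0.02]]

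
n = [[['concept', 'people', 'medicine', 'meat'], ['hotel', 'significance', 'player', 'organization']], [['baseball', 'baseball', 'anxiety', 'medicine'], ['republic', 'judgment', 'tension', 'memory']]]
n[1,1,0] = 'republic'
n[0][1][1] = 'significance'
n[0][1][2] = 'player'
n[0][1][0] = 'hotel'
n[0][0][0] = 'concept'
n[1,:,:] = [['baseball', 'baseball', 'anxiety', 'medicine'], ['republic', 'judgment', 'tension', 'memory']]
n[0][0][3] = 'meat'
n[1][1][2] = 'tension'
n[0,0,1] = 'people'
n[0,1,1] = 'significance'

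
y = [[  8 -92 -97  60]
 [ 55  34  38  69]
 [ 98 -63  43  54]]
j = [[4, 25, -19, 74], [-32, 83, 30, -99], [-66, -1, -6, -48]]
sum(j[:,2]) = 5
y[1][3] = 69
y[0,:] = [8, -92, -97, 60]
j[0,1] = 25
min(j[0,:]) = -19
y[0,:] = [8, -92, -97, 60]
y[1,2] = 38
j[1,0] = -32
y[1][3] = 69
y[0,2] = -97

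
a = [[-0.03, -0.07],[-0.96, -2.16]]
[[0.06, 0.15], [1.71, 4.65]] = a @ [[0.13, 0.35], [-0.85, -2.31]]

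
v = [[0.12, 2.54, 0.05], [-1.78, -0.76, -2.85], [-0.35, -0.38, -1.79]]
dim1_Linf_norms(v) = [2.54, 2.85, 1.79]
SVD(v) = [[0.26, -0.96, 0.01],[-0.86, -0.23, 0.46],[-0.44, -0.14, -0.89]] @ diag([3.962292555834695, 2.4028865607312944, 0.5782507053466379]) @ [[0.43, 0.38, 0.82], [0.14, -0.93, 0.35], [-0.89, 0.04, 0.45]]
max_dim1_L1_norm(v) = 5.39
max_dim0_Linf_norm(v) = 2.85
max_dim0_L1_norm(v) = 4.69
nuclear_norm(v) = 6.94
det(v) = -5.51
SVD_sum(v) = [[0.45, 0.39, 0.86],[-1.46, -1.28, -2.78],[-0.76, -0.66, -1.44]] + [[-0.33,2.14,-0.81], [-0.08,0.51,-0.19], [-0.05,0.30,-0.11]] + [[-0.01,0.00,0.00],[-0.24,0.01,0.12],[0.46,-0.02,-0.23]]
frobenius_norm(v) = 4.67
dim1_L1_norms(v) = [2.71, 5.39, 2.52]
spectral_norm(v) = 3.96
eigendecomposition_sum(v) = [[-0.14+1.12j, (1.31+0.23j), (-1.24+1.12j)], [-0.75-0.31j, -0.41+0.87j, (-0.54-1.08j)], [(-0-0.19j), -0.22-0.01j, 0.18-0.22j]] + [[(-0.14-1.12j), 1.31-0.23j, (-1.24-1.12j)], [-0.75+0.31j, -0.41-0.87j, (-0.54+1.08j)], [(-0+0.19j), -0.22+0.01j, 0.18+0.22j]] + [[0.41-0.00j, -0.08-0.00j, 2.53+0.00j], [-0.28+0.00j, (0.06+0j), (-1.76-0j)], [(-0.35+0j), 0.07+0.00j, (-2.16-0j)]]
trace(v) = -2.43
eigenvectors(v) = [[(0.8+0j), (0.8-0j), -0.67+0.00j],[(-0.15+0.56j), -0.15-0.56j, 0.47+0.00j],[-0.13+0.02j, (-0.13-0.02j), 0.57+0.00j]]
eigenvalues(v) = [(-0.37+1.77j), (-0.37-1.77j), (-1.69+0j)]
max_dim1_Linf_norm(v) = 2.85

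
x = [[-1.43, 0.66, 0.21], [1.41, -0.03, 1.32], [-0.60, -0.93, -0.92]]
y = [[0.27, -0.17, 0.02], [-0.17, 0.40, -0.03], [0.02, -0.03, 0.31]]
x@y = [[-0.49, 0.5, 0.02],[0.41, -0.29, 0.44],[-0.02, -0.24, -0.27]]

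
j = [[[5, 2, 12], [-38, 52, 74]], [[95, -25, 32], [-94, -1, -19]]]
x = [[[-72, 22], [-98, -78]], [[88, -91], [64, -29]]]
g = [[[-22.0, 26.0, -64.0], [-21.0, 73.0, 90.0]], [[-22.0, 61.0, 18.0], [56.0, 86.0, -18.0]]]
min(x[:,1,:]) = -98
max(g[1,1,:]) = 86.0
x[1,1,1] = -29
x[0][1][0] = -98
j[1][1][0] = -94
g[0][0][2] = -64.0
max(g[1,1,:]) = 86.0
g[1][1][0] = 56.0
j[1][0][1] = -25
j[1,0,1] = -25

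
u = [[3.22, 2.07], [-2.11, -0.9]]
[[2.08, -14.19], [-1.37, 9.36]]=u@[[0.66, -4.49], [-0.02, 0.13]]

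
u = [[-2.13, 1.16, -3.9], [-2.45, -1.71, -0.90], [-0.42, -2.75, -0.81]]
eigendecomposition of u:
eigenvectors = [[-0.55+0.00j, -0.70+0.00j, -0.70-0.00j], [(-0.64+0j), 0.21-0.44j, 0.21+0.44j], [-0.53+0.00j, (0.44+0.28j), (0.44-0.28j)]]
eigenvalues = [(-4.56+0j), (-0.05+2.25j), (-0.05-2.25j)]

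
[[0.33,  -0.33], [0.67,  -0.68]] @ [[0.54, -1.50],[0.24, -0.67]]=[[0.10, -0.27], [0.20, -0.55]]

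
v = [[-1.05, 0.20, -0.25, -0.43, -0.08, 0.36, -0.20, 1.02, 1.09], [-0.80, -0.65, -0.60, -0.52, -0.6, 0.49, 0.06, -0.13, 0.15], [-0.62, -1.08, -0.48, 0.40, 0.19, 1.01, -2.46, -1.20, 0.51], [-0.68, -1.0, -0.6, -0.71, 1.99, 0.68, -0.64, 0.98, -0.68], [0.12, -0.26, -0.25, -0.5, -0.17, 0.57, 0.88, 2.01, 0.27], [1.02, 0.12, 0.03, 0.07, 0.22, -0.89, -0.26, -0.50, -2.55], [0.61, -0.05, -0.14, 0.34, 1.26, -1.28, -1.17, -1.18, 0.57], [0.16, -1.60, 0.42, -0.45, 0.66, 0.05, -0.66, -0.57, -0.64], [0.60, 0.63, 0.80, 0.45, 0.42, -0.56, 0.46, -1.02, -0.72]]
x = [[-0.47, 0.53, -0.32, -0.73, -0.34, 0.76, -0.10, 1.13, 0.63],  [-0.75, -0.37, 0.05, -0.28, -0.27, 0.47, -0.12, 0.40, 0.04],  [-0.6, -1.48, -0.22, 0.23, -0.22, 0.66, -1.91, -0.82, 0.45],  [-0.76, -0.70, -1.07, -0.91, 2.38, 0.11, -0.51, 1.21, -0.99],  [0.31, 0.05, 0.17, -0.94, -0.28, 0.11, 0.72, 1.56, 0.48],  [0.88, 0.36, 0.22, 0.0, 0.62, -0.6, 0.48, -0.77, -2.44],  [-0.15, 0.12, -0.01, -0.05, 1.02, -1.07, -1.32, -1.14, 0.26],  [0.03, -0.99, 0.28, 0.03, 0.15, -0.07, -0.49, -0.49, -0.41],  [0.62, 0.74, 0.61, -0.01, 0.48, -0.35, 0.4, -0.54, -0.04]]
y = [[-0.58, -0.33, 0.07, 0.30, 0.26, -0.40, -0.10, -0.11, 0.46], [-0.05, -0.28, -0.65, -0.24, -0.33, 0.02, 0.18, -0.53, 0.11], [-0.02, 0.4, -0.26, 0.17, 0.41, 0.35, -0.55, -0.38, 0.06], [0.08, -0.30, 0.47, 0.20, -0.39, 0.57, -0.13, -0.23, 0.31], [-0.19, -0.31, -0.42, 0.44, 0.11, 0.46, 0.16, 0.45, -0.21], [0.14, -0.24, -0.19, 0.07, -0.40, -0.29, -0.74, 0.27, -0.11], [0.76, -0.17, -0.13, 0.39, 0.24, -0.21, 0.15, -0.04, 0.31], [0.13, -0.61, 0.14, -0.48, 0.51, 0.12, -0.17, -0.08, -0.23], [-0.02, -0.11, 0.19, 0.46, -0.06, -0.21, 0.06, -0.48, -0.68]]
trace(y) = -1.71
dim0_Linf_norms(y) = [0.76, 0.61, 0.65, 0.48, 0.51, 0.57, 0.74, 0.53, 0.68]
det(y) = 1.00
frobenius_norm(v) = 7.42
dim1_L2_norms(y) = [1.0, 1.0, 1.0, 1.0, 1.0, 1.0, 1.0, 1.0, 1.0]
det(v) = 4.98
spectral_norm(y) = 1.01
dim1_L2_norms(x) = [1.87, 1.12, 2.77, 3.38, 2.07, 2.91, 2.31, 1.32, 1.45]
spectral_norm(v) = 4.38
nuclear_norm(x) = 15.92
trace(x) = -4.70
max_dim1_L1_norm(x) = 8.64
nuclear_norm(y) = 9.00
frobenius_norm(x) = 6.77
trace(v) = -6.41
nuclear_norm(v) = 17.87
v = x + y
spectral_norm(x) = 3.77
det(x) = -0.13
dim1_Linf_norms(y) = [0.58, 0.65, 0.55, 0.57, 0.46, 0.74, 0.76, 0.61, 0.68]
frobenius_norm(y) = 3.00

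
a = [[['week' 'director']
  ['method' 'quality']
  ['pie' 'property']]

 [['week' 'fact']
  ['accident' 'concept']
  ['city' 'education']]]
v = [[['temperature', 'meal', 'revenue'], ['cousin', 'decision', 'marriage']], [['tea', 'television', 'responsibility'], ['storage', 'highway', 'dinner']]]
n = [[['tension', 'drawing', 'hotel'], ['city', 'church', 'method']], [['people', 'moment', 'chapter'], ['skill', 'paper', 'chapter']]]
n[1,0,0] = 'people'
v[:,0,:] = [['temperature', 'meal', 'revenue'], ['tea', 'television', 'responsibility']]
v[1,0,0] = 'tea'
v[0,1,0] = 'cousin'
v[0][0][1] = 'meal'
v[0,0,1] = 'meal'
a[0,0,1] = 'director'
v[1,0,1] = 'television'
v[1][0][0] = 'tea'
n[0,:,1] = ['drawing', 'church']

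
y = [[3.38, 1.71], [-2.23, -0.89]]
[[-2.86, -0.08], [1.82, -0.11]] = y @ [[-0.70, 0.33], [-0.29, -0.7]]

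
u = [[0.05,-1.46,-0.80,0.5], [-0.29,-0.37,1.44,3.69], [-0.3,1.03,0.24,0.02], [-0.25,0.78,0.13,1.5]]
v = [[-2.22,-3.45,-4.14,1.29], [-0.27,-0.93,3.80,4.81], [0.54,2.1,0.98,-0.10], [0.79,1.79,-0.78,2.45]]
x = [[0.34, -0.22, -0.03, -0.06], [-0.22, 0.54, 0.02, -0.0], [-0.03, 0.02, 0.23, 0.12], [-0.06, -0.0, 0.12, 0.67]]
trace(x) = 1.78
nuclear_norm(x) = 1.78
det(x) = 0.02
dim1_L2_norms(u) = [1.74, 3.99, 1.1, 1.71]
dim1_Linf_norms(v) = [4.14, 4.81, 2.1, 2.45]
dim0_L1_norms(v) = [3.82, 8.27, 9.7, 8.65]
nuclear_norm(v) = 16.25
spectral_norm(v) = 6.81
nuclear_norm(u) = 7.30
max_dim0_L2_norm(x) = 0.68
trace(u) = 1.42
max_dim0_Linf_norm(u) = 3.69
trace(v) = 0.28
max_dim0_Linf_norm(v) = 4.81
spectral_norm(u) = 4.24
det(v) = 63.54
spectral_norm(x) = 0.74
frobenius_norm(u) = 4.80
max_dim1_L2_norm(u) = 3.99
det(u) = 1.16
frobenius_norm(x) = 1.02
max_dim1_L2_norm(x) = 0.68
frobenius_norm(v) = 9.50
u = v @ x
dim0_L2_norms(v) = [2.43, 4.51, 5.76, 5.55]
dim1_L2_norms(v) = [5.97, 6.21, 2.38, 3.23]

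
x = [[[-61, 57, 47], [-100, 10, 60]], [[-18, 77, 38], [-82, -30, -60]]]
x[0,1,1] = 10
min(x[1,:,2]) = -60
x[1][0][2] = 38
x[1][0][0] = -18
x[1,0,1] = 77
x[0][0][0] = -61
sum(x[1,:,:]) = -75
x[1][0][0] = -18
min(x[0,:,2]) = 47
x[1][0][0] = -18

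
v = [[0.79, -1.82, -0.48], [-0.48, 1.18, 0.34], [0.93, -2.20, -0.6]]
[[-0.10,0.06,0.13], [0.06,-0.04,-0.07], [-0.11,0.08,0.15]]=v@[[0.24, 0.29, -0.38], [0.29, 0.18, -0.44], [-0.5, -0.34, 0.78]]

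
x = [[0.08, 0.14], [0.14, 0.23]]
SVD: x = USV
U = [[-0.51, -0.86],[-0.86, 0.51]]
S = [0.31, 0.0]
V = [[-0.51, -0.86], [0.86, -0.51]]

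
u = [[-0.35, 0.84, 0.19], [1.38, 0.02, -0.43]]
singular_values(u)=[1.52, 0.81]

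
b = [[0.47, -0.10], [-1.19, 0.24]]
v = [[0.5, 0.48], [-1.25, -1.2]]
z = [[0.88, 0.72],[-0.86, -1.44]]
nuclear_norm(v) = 1.87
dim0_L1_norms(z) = [1.74, 2.16]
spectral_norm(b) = 1.31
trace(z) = -0.56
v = b @ z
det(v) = -0.00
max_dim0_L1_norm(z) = 2.16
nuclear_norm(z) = 2.32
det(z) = -0.65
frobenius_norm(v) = 1.87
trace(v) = -0.70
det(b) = -0.01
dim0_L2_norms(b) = [1.28, 0.26]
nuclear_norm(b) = 1.31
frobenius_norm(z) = 2.03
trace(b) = 0.71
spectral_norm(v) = 1.87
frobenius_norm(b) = 1.31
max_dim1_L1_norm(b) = 1.43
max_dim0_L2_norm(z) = 1.61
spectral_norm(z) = 2.00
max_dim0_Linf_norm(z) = 1.44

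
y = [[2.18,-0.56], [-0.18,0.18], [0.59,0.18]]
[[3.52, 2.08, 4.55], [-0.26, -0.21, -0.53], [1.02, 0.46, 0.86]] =y @ [[1.67, 0.87, 1.80], [0.22, -0.32, -1.12]]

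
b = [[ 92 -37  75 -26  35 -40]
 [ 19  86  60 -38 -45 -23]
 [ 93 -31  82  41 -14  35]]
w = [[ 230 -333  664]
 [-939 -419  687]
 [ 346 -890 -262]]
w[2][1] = -890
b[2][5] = 35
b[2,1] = -31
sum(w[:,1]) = -1642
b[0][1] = -37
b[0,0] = 92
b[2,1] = -31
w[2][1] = -890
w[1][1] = -419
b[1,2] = 60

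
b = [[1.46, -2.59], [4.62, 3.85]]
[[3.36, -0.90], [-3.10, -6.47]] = b @ [[0.28, -1.15], [-1.14, -0.30]]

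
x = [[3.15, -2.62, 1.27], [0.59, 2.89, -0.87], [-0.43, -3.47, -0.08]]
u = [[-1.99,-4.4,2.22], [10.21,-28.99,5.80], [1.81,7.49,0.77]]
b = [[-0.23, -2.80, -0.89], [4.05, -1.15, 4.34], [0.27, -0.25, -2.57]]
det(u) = 405.53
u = b @ x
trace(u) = -30.21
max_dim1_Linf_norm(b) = 4.34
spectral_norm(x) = 5.49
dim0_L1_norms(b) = [4.55, 4.2, 7.8]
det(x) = -12.36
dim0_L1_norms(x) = [4.17, 8.98, 2.22]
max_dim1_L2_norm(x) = 4.29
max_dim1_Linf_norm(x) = 3.47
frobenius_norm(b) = 7.21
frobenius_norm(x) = 6.33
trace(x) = 5.96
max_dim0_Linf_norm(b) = 4.34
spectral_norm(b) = 6.30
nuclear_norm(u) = 39.80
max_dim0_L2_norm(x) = 5.22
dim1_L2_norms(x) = [4.29, 3.08, 3.5]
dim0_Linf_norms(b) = [4.05, 2.8, 4.34]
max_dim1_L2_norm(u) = 31.28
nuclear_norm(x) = 9.29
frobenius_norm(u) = 32.66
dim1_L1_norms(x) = [7.04, 4.35, 3.98]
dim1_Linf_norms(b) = [2.8, 4.34, 2.57]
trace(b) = -3.95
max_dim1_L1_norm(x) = 7.04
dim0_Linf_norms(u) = [10.21, 28.99, 5.8]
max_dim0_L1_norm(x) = 8.98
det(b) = -32.73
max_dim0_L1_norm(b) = 7.8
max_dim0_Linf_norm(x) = 3.47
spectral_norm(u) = 32.14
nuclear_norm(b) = 11.06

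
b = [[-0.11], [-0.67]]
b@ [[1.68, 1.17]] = [[-0.18, -0.13], [-1.13, -0.78]]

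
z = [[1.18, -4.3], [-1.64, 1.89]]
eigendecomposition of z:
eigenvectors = [[-0.88, 0.82], [-0.48, -0.58]]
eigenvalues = [-1.14, 4.21]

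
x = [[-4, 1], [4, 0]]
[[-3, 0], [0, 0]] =x @ [[0, 0], [-3, 0]]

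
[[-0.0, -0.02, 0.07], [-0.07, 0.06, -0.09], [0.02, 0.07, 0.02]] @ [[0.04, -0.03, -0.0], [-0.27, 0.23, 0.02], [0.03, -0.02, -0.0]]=[[0.01, -0.01, -0.0], [-0.02, 0.02, 0.0], [-0.02, 0.02, 0.00]]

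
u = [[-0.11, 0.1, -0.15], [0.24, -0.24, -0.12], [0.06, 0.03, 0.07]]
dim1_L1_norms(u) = [0.36, 0.6, 0.16]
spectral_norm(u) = 0.38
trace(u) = -0.28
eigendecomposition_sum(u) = [[-0.10+0.00j, (0.1-0j), -0.01+0.00j], [0.24-0.00j, -0.24+0.00j, (0.02-0j)], [-0.00+0.00j, -0j, -0.00+0.00j]] + [[-0.00+0.04j, -0.00+0.02j, (-0.07+0.02j)], [(-0+0.04j), (-0+0.02j), (-0.07+0.02j)], [(0.03-0.01j), (0.01-0j), 0.04+0.05j]] + [[(-0-0.04j), -0.00-0.02j, -0.07-0.02j], [(-0-0.04j), -0.00-0.02j, -0.07-0.02j], [(0.03+0.01j), 0.01+0.00j, 0.04-0.05j]]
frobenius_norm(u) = 0.43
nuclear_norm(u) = 0.63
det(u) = -0.00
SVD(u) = [[-0.32,-0.86,0.4], [0.95,-0.30,0.11], [0.03,0.41,0.91]] @ diag([0.3750061374517918, 0.19959924912828717, 0.055951198565461525]) @ [[0.7,-0.69,-0.17],[0.23,-0.0,0.97],[0.67,0.72,-0.16]]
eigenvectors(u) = [[(-0.4+0j), -0.62+0.00j, -0.62-0.00j], [0.92+0.00j, (-0.61+0.03j), (-0.61-0.03j)], [(-0.01+0j), 0.18+0.46j, (0.18-0.46j)]]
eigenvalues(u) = [(-0.34+0j), (0.03+0.11j), (0.03-0.11j)]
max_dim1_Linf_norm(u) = 0.24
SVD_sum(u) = [[-0.09, 0.08, 0.02],  [0.25, -0.24, -0.06],  [0.01, -0.01, -0.00]] + [[-0.04, 0.0, -0.17], [-0.01, 0.0, -0.06], [0.02, -0.0, 0.08]] + [[0.01, 0.02, -0.00], [0.0, 0.00, -0.00], [0.03, 0.04, -0.01]]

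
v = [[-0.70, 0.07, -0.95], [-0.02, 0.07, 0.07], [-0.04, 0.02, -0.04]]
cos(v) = [[0.75,0.03,-0.34], [-0.0,1.00,-0.01], [-0.01,0.00,0.98]]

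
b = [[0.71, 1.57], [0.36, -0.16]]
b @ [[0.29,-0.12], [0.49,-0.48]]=[[0.98, -0.84], [0.03, 0.03]]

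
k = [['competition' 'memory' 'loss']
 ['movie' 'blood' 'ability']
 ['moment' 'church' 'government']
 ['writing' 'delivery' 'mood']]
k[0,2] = 'loss'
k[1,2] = 'ability'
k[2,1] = 'church'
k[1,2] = 'ability'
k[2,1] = 'church'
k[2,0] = 'moment'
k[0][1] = 'memory'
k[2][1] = 'church'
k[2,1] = 'church'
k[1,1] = 'blood'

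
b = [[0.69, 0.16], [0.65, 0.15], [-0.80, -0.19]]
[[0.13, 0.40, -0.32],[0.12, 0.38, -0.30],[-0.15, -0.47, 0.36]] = b @[[0.14, 0.63, -0.52], [0.21, -0.2, 0.27]]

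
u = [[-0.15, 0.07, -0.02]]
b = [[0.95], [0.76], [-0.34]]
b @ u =[[-0.14, 0.07, -0.02],[-0.11, 0.05, -0.02],[0.05, -0.02, 0.01]]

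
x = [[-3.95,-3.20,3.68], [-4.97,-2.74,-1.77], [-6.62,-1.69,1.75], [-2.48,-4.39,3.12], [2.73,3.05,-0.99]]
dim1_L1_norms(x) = [10.83, 9.48, 10.06, 9.99, 6.77]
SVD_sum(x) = [[-4.68, -3.20, 1.84], [-3.79, -2.59, 1.49], [-5.22, -3.57, 2.05], [-4.14, -2.83, 1.63], [3.21, 2.19, -1.26]] + [[0.96, -0.55, 1.49],[-1.65, 0.94, -2.56],[-0.78, 0.45, -1.22],[1.3, -0.74, 2.02],[-0.15, 0.08, -0.23]] + [[-0.23, 0.54, 0.35], [0.47, -1.08, -0.7], [-0.62, 1.43, 0.92], [0.36, -0.82, -0.53], [-0.33, 0.77, 0.50]]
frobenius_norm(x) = 13.32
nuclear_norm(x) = 19.63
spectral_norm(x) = 12.14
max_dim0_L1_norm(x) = 20.75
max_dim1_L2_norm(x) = 7.05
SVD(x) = [[-0.49, -0.39, -0.25], [-0.40, 0.67, 0.50], [-0.55, 0.32, -0.65], [-0.43, -0.53, 0.38], [0.34, 0.06, -0.35]] @ diag([12.139535187964546, 4.724869380272344, 2.769294993231207]) @ [[0.79, 0.54, -0.31], [-0.52, 0.29, -0.8], [0.34, -0.79, -0.51]]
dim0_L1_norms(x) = [20.75, 15.07, 11.31]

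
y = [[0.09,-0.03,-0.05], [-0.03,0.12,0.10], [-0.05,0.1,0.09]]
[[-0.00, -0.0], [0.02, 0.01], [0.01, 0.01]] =y @[[0.04, -0.02], [0.11, -0.02], [0.04, 0.07]]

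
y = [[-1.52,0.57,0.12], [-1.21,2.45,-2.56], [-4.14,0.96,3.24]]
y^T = [[-1.52, -1.21, -4.14], [0.57, 2.45, 0.96], [0.12, -2.56, 3.24]]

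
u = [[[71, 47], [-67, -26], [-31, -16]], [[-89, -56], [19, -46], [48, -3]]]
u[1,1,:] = [19, -46]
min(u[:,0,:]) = -89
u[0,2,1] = -16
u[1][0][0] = -89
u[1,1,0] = 19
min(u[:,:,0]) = -89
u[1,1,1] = -46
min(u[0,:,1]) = -26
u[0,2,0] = -31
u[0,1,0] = -67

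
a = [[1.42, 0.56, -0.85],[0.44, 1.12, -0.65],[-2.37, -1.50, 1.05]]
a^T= [[1.42, 0.44, -2.37], [0.56, 1.12, -1.5], [-0.85, -0.65, 1.05]]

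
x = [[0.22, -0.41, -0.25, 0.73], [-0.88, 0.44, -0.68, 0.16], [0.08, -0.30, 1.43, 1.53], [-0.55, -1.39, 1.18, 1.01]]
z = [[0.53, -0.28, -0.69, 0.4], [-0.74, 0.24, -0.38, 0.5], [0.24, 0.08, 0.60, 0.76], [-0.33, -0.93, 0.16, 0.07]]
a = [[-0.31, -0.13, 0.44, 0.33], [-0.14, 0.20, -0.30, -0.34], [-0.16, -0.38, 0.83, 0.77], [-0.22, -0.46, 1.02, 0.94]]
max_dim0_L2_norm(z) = 1.0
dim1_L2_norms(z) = [1.0, 1.0, 1.0, 1.0]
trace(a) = 1.66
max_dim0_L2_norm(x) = 1.99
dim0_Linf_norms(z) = [0.74, 0.93, 0.69, 0.76]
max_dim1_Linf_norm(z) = 0.93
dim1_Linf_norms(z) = [0.69, 0.74, 0.76, 0.93]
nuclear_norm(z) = 4.00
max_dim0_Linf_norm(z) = 0.93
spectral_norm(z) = 1.01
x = z + a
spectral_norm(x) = 2.93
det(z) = 1.00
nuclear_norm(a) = 2.38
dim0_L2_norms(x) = [1.06, 1.54, 1.99, 1.98]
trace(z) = 1.44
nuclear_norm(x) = 5.80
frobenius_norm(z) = 2.00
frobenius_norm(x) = 3.38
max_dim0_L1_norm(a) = 2.59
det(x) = 2.45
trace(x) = 3.10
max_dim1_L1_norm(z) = 1.9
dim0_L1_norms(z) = [1.84, 1.53, 1.83, 1.73]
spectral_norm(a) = 2.05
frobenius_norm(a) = 2.08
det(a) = -0.00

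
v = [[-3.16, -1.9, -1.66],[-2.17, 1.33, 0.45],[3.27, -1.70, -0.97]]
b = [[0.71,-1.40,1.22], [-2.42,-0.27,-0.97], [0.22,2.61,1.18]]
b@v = [[4.78,  -5.28,  -2.99], [5.06,  5.89,  4.84], [-2.50,  1.05,  -0.34]]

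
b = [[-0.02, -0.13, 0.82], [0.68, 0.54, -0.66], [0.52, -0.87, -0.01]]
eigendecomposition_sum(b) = [[(-0.32+0j), (0.18-0j), (0.38-0j)], [(0.32-0j), -0.19+0.00j, (-0.38+0j)], [(0.44-0j), -0.25+0.00j, -0.52+0.00j]] + [[0.15+0.46j, -0.16+0.75j, (0.22-0.22j)], [(0.18-0.15j), (0.36-0.06j), -0.14-0.06j], [0.04+0.46j, -0.31+0.67j, (0.26-0.16j)]] + [[0.15-0.46j, (-0.16-0.75j), 0.22+0.22j], [(0.18+0.15j), (0.36+0.06j), -0.14+0.06j], [0.04-0.46j, -0.31-0.67j, (0.26+0.16j)]]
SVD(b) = [[0.55, 0.11, 0.83],  [-0.81, -0.2, 0.56],  [0.23, -0.97, -0.02]] @ diag([1.2830341686628262, 0.9971854633768105, 0.5158919205353637]) @ [[-0.34, -0.55, 0.76], [-0.65, 0.73, 0.23], [0.68, 0.41, 0.60]]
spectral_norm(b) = 1.28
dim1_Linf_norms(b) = [0.82, 0.68, 0.87]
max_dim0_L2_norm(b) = 1.05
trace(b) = 0.51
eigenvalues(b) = [(-1.02+0j), (0.77+0.24j), (0.77-0.24j)]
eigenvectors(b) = [[(0.5+0j), -0.68+0.00j, -0.68-0.00j], [-0.51+0.00j, (0.12+0.3j), (0.12-0.3j)], [-0.70+0.00j, (-0.64-0.15j), -0.64+0.15j]]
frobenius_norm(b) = 1.70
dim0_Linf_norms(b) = [0.68, 0.87, 0.82]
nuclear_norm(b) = 2.80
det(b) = -0.66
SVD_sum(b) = [[-0.24,-0.39,0.54],[0.35,0.57,-0.79],[-0.10,-0.16,0.22]] + [[-0.07, 0.08, 0.02], [0.13, -0.15, -0.05], [0.63, -0.71, -0.22]] + [[0.29, 0.18, 0.26],[0.2, 0.12, 0.17],[-0.01, -0.0, -0.01]]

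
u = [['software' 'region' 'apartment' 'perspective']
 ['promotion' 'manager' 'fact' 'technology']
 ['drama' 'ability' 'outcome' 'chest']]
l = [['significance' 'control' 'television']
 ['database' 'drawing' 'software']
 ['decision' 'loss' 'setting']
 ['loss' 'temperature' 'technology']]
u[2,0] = 'drama'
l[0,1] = 'control'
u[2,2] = 'outcome'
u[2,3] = 'chest'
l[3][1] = 'temperature'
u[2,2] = 'outcome'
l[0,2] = 'television'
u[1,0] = 'promotion'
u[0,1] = 'region'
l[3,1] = 'temperature'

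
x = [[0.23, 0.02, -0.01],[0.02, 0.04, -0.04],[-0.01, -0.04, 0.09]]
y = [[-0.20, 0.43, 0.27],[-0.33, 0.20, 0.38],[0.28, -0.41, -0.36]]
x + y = [[0.03, 0.45, 0.26], [-0.31, 0.24, 0.34], [0.27, -0.45, -0.27]]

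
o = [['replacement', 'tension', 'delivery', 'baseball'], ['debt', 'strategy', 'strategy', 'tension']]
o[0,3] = 'baseball'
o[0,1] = 'tension'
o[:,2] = ['delivery', 'strategy']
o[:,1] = ['tension', 'strategy']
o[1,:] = ['debt', 'strategy', 'strategy', 'tension']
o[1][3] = 'tension'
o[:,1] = ['tension', 'strategy']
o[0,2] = 'delivery'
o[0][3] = 'baseball'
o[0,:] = ['replacement', 'tension', 'delivery', 'baseball']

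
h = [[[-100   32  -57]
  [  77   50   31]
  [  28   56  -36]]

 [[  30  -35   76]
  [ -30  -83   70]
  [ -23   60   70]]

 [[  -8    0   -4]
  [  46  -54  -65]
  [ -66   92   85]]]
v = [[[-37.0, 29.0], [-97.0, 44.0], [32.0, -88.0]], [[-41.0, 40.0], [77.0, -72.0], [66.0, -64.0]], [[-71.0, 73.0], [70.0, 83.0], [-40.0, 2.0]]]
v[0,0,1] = 29.0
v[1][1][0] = 77.0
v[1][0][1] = 40.0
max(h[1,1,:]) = 70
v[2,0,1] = 73.0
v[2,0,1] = 73.0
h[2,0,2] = -4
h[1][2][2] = 70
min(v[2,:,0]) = -71.0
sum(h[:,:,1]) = 118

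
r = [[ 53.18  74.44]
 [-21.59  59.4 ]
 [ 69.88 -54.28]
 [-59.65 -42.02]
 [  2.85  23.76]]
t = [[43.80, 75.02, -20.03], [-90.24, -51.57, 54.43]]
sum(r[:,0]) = 44.67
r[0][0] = 53.18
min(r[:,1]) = -54.28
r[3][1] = -42.02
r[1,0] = -21.59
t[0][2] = -20.03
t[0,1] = 75.02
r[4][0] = 2.85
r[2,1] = -54.28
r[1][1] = 59.4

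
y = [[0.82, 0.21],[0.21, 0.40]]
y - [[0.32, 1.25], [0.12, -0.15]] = [[0.5, -1.04], [0.09, 0.55]]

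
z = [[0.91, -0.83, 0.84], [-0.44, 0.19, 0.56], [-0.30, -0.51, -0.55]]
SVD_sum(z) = [[0.94, -0.71, 0.90], [-0.02, 0.01, -0.02], [-0.18, 0.13, -0.17]] + [[0.02, -0.07, -0.08], [-0.13, 0.41, 0.46], [0.14, -0.44, -0.49]] + [[-0.06,-0.04,0.02], [-0.29,-0.23,0.12], [-0.26,-0.21,0.11]]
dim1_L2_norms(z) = [1.49, 0.74, 0.81]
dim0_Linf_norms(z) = [0.91, 0.83, 0.84]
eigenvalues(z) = [(1.24+0j), (-0.35+0.69j), (-0.35-0.69j)]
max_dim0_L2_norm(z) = 1.15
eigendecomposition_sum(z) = [[(0.9-0j), -0.79+0.00j, 0.17+0.00j], [-0.40+0.00j, 0.35+0.00j, (-0.08-0j)], [(-0.04+0j), (0.03+0j), -0.01-0.00j]] + [[0.01+0.12j,(-0.02+0.27j),0.33+0.11j], [-0.02+0.13j,(-0.08+0.27j),0.32+0.19j], [(-0.13-0.05j),-0.27-0.15j,(-0.27+0.3j)]] + [[0.01-0.12j,(-0.02-0.27j),0.33-0.11j], [-0.02-0.13j,-0.08-0.27j,0.32-0.19j], [-0.13+0.05j,-0.27+0.15j,-0.27-0.30j]]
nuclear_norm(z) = 2.97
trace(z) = 0.55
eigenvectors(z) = [[(-0.91+0j), (0.22+0.49j), (0.22-0.49j)], [(0.4+0j), (0.12+0.56j), 0.12-0.56j], [(0.04+0j), (-0.62+0j), -0.62-0.00j]]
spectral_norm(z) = 1.51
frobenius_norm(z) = 1.85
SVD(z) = [[-0.98, -0.12, -0.14], [0.02, 0.68, -0.74], [0.18, -0.73, -0.66]] @ diag([1.5109394785014933, 0.9237701207180513, 0.5312350293177133]) @ [[-0.63, 0.48, -0.61], [-0.21, 0.65, 0.73], [0.75, 0.59, -0.31]]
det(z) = 0.74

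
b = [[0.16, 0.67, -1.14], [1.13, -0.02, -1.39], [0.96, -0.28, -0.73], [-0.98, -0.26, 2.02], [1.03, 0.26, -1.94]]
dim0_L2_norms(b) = [2.06, 0.81, 3.41]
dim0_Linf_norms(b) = [1.13, 0.67, 2.02]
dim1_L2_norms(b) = [1.33, 1.79, 1.24, 2.26, 2.21]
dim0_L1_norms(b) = [4.26, 1.49, 7.22]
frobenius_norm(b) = 4.06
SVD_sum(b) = [[0.56,0.12,-0.97], [0.87,0.18,-1.52], [0.53,0.11,-0.93], [-1.12,-0.23,1.94], [1.10,0.23,-1.91]] + [[-0.45,0.49,-0.20], [0.22,-0.24,0.10], [0.40,-0.43,0.18], [0.09,-0.09,0.04], [-0.05,0.05,-0.02]] + [[0.05,0.07,0.04],[0.03,0.04,0.02],[0.03,0.04,0.02],[0.05,0.06,0.04],[-0.02,-0.02,-0.01]]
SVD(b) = [[-0.29, -0.7, -0.61], [-0.45, 0.34, -0.38], [-0.27, 0.61, -0.33], [0.57, 0.13, -0.58], [-0.56, -0.08, 0.18]] @ diag([3.9362273152501746, 0.9996630778357516, 0.15390988756525403]) @ [[-0.5,-0.1,0.86], [0.65,-0.70,0.29], [-0.57,-0.71,-0.41]]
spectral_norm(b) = 3.94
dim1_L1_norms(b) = [1.97, 2.54, 1.97, 3.26, 3.23]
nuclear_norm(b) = 5.09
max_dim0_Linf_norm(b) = 2.02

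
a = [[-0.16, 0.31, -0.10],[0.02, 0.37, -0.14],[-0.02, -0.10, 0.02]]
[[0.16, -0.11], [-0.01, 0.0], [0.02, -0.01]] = a@[[-0.94, 0.63], [-0.06, 0.04], [-0.25, 0.17]]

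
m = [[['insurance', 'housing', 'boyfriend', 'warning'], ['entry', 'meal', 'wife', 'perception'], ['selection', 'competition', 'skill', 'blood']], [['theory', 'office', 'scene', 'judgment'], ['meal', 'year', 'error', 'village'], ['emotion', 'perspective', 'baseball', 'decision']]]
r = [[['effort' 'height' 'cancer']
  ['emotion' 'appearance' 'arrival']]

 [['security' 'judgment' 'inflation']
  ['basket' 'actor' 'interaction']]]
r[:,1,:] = [['emotion', 'appearance', 'arrival'], ['basket', 'actor', 'interaction']]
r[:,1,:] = [['emotion', 'appearance', 'arrival'], ['basket', 'actor', 'interaction']]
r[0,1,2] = 'arrival'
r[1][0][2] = 'inflation'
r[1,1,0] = 'basket'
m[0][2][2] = 'skill'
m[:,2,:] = [['selection', 'competition', 'skill', 'blood'], ['emotion', 'perspective', 'baseball', 'decision']]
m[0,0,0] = 'insurance'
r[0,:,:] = [['effort', 'height', 'cancer'], ['emotion', 'appearance', 'arrival']]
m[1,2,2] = 'baseball'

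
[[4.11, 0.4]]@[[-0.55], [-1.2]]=[[-2.74]]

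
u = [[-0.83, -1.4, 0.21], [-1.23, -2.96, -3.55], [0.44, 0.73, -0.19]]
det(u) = -0.02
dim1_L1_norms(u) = [2.44, 7.74, 1.36]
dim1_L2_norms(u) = [1.64, 4.78, 0.87]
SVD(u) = [[-0.21,0.85,0.49],[-0.97,-0.23,-0.02],[0.1,-0.48,0.87]] @ diag([4.901582644680246, 1.518907894758267, 0.002526778663875379]) @ [[0.29,0.66,0.69],[-0.42,-0.56,0.71],[-0.86,0.49,-0.11]]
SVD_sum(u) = [[-0.29, -0.68, -0.71], [-1.37, -3.16, -3.30], [0.14, 0.32, 0.33]] + [[-0.53, -0.73, 0.92], [0.14, 0.20, -0.25], [0.30, 0.41, -0.52]] + [[-0.0,0.0,-0.0],[0.0,-0.0,0.0],[-0.0,0.0,-0.0]]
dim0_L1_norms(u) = [2.5, 5.09, 3.95]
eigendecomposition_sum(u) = [[-0.0, 0.0, -0.01], [0.00, -0.00, 0.0], [-0.00, 0.00, -0.0]] + [[-3.86, -11.42, -20.66],[-3.22, -9.52, -17.23],[2.11, 6.23, 11.27]] + [[3.03, 10.02, 20.87], [1.99, 6.56, 13.68], [-1.67, -5.50, -11.46]]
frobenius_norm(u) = 5.13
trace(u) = -3.98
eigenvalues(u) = [-0.0, -2.11, -1.86]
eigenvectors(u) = [[-0.86, 0.71, -0.76], [0.49, 0.59, -0.50], [-0.11, -0.39, 0.42]]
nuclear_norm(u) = 6.42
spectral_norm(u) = 4.90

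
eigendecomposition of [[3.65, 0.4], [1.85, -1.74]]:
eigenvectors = [[0.95,-0.07], [0.32,1.00]]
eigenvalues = [3.78, -1.87]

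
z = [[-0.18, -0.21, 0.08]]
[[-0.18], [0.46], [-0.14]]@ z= [[0.03,0.04,-0.01], [-0.08,-0.1,0.04], [0.03,0.03,-0.01]]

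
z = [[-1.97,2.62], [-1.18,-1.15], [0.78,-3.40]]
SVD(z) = [[0.67, 0.48], [-0.14, 0.83], [-0.73, 0.28]] @ diag([4.720989181726096, 1.8278022721359022]) @ [[-0.37, 0.93], [-0.93, -0.37]]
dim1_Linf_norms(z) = [2.62, 1.18, 3.4]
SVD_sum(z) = [[-1.16, 2.94],[0.23, -0.59],[1.26, -3.21]] + [[-0.81, -0.32], [-1.41, -0.56], [-0.48, -0.19]]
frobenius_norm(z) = 5.06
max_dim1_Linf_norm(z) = 3.4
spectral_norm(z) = 4.72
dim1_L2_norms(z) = [3.28, 1.65, 3.49]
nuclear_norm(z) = 6.55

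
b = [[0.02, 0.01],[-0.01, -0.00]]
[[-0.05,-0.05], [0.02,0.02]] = b@[[-1.68, -2.26], [-1.86, -0.11]]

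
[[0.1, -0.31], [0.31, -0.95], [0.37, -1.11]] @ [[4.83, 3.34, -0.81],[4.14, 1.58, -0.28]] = [[-0.8, -0.16, 0.01], [-2.44, -0.47, 0.01], [-2.81, -0.52, 0.01]]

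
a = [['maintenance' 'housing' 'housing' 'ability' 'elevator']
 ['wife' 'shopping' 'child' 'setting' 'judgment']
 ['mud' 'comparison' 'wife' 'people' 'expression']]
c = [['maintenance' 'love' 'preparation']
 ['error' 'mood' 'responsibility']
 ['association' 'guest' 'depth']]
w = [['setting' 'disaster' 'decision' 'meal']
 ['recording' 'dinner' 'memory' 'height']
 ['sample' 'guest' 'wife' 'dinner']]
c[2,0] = 'association'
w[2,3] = 'dinner'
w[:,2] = ['decision', 'memory', 'wife']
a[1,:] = ['wife', 'shopping', 'child', 'setting', 'judgment']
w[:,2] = ['decision', 'memory', 'wife']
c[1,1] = 'mood'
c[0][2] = 'preparation'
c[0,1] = 'love'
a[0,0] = 'maintenance'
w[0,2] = 'decision'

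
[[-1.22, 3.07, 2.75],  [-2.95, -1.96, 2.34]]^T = [[-1.22, -2.95], [3.07, -1.96], [2.75, 2.34]]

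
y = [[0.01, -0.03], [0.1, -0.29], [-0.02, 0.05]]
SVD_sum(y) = [[0.01, -0.03], [0.10, -0.29], [-0.02, 0.05]] + [[-0.00, -0.0], [-0.0, -0.00], [-0.0, -0.00]]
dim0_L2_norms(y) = [0.1, 0.3]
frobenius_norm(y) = 0.31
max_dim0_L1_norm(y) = 0.37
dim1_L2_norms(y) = [0.03, 0.31, 0.05]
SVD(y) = [[-0.10, -0.14], [-0.98, -0.16], [0.17, -0.98]] @ diag([0.31303875933060027, 0.0025952180560670306]) @ [[-0.33,0.94], [0.94,0.33]]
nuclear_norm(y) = 0.32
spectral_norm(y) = 0.31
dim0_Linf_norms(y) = [0.1, 0.29]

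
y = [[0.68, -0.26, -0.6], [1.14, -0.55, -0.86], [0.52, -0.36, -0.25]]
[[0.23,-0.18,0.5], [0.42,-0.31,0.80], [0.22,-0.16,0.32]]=y@[[0.03, -0.57, 0.86], [-0.48, -0.21, 0.38], [-0.14, -0.26, -0.03]]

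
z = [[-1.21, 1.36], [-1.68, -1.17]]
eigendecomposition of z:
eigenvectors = [[-0.01+0.67j, -0.01-0.67j],[(-0.74+0j), (-0.74-0j)]]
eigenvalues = [(-1.19+1.51j), (-1.19-1.51j)]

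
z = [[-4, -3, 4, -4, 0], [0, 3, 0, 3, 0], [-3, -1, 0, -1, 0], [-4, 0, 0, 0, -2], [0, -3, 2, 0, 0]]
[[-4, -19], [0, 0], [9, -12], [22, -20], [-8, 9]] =z @ [[-3, 4], [0, -3], [-4, 0], [0, 3], [-5, 2]]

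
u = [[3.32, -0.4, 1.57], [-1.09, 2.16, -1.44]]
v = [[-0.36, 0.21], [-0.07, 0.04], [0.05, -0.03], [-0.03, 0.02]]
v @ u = [[-1.42, 0.60, -0.87], [-0.28, 0.11, -0.17], [0.2, -0.08, 0.12], [-0.12, 0.06, -0.08]]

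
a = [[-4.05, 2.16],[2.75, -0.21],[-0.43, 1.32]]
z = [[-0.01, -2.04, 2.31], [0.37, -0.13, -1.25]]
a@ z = [[0.84, 7.98, -12.06], [-0.11, -5.58, 6.62], [0.49, 0.71, -2.64]]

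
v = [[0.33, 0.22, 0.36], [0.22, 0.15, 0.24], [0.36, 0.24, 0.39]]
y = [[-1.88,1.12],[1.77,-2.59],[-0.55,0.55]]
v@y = [[-0.43,-0.0], [-0.28,-0.01], [-0.47,-0.0]]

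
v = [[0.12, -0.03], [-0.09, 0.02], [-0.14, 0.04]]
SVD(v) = [[-0.58, 0.27], [0.43, -0.69], [0.69, 0.67]] @ diag([0.21207490357321468, 0.004922933516886513]) @ [[-0.97, 0.25], [0.25, 0.97]]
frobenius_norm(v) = 0.21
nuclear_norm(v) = 0.22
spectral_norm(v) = 0.21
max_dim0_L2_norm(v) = 0.21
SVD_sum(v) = [[0.12, -0.03], [-0.09, 0.02], [-0.14, 0.04]] + [[0.0,0.00],[-0.00,-0.0],[0.00,0.0]]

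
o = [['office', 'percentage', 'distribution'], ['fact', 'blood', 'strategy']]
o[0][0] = 'office'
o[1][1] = 'blood'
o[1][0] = 'fact'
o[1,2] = 'strategy'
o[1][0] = 'fact'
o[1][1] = 'blood'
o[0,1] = 'percentage'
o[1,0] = 'fact'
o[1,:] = ['fact', 'blood', 'strategy']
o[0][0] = 'office'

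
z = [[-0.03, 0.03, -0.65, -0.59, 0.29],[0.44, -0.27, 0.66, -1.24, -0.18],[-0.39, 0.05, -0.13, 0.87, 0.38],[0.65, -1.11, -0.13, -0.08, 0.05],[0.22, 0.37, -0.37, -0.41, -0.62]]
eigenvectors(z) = [[(-0.14+0j), (0.42+0j), (0.64+0j), 0.64-0.00j, (0.77+0j)], [(-0.72+0j), 0.56+0.00j, 0.26+0.27j, 0.26-0.27j, 0.45+0.00j], [(0.3+0j), (-0.08+0j), (-0.34-0.15j), -0.34+0.15j, 0.05+0.00j], [(-0.55+0j), (0.46+0j), (-0.06-0.39j), (-0.06+0.39j), 0.14+0.00j], [(0.26+0j), (-0.54+0j), (0.38+0.09j), 0.38-0.09j, 0.42+0.00j]]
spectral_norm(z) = 1.91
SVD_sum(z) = [[0.12,  -0.07,  0.05,  -0.24,  -0.06], [0.58,  -0.36,  0.26,  -1.20,  -0.31], [-0.4,  0.25,  -0.18,  0.83,  0.21], [0.23,  -0.15,  0.11,  -0.48,  -0.12], [0.16,  -0.1,  0.07,  -0.33,  -0.09]] + [[-0.06, 0.18, -0.02, -0.07, -0.06], [-0.02, 0.06, -0.01, -0.02, -0.02], [0.07, -0.2, 0.02, 0.08, 0.07], [0.31, -0.93, 0.09, 0.37, 0.31], [-0.17, 0.51, -0.05, -0.20, -0.17]] + [[0.08, -0.07, -0.72, -0.11, 0.05], [-0.04, 0.04, 0.39, 0.06, -0.03], [-0.00, 0.0, 0.02, 0.0, -0.00], [0.03, -0.03, -0.31, -0.05, 0.02], [0.04, -0.04, -0.36, -0.06, 0.02]] + [[-0.17, -0.00, 0.03, -0.17, 0.36], [-0.08, -0.0, 0.01, -0.08, 0.17], [-0.05, -0.0, 0.01, -0.05, 0.10], [0.07, 0.00, -0.01, 0.07, -0.16], [0.18, 0.00, -0.03, 0.18, -0.39]] + [[-0.00, -0.00, -0.00, -0.00, -0.00], [-0.0, -0.0, -0.0, -0.0, -0.00], [-0.00, -0.0, -0.00, -0.0, -0.00], [-0.0, -0.00, -0.0, -0.0, -0.00], [-0.00, -0.0, -0.0, -0.0, -0.0]]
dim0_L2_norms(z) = [0.9, 1.2, 1.01, 1.68, 0.8]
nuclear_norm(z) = 4.88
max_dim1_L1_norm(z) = 2.79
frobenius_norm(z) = 2.60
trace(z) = -1.13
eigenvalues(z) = [(-1.33+0j), (-0.89+0j), (0.55+0.57j), (0.55-0.57j), (-0+0j)]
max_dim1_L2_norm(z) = 1.51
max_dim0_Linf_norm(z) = 1.24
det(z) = -0.00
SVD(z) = [[0.15, -0.16, 0.76, -0.61, 0.03], [0.75, -0.05, -0.41, -0.29, 0.42], [-0.52, 0.19, -0.03, -0.17, 0.81], [0.30, 0.85, 0.33, 0.27, 0.07], [0.21, -0.46, 0.38, 0.66, 0.4]] @ diag([1.9090690628637876, 1.292615512444959, 0.9684022387978377, 0.709432265593886, 0.0018478713965870894]) @ [[0.41, -0.25, 0.18, -0.83, -0.21], [0.28, -0.85, 0.08, 0.34, 0.28], [0.11, -0.1, -0.98, -0.15, 0.07], [0.39, 0.0, -0.07, 0.39, -0.83], [-0.77, -0.45, -0.05, -0.14, -0.42]]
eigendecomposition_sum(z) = [[(0.23+0j),(-0.16+0j),(0.13-0j),(-0.2-0j),(-0.19+0j)], [(1.17+0j),-0.83+0.00j,(0.68-0j),-1.06-0.00j,(-0.97+0j)], [-0.49-0.00j,(0.34-0j),(-0.28+0j),(0.44+0j),(0.4-0j)], [(0.89+0j),-0.63+0.00j,0.51-0.00j,(-0.8-0j),-0.74+0.00j], [-0.42-0.00j,(0.3-0j),-0.24+0.00j,(0.38+0j),(0.35-0j)]] + [[-0.46-0.00j, (0.09-0j), -0.10+0.00j, 0.25+0.00j, (0.66-0j)], [-0.62-0.00j, 0.12-0.00j, (-0.14+0j), 0.34+0.00j, 0.90-0.00j], [0.09+0.00j, -0.02+0.00j, 0.02-0.00j, (-0.05-0j), (-0.13+0j)], [-0.51-0.00j, (0.1-0j), (-0.12+0j), 0.28+0.00j, 0.73-0.00j], [(0.59+0j), -0.12+0.00j, (0.13-0j), -0.33-0.00j, -0.85+0.00j]] + [[0.10+0.23j, (0.05-0.47j), (-0.34-0.48j), -0.32+0.31j, -0.09+0.03j], [-0.06+0.14j, 0.22-0.17j, 0.06-0.34j, (-0.26-0.01j), -0.05-0.03j], [-0.15j, (-0.14+0.23j), (0.06+0.33j), 0.24-0.09j, 0.06+0.00j], [(0.13-0.08j), (-0.29+0.01j), -0.26+0.25j, 0.22+0.17j, (0.03+0.05j)], [0.03+0.15j, 0.10-0.27j, -0.13-0.33j, -0.23+0.14j, (-0.06+0.01j)]] + [[(0.1-0.23j), (0.05+0.47j), -0.34+0.48j, -0.32-0.31j, -0.09-0.03j], [(-0.06-0.14j), (0.22+0.17j), (0.06+0.34j), -0.26+0.01j, -0.05+0.03j], [0.15j, -0.14-0.23j, (0.06-0.33j), 0.24+0.09j, 0.06-0.00j], [0.13+0.08j, -0.29-0.01j, (-0.26-0.25j), 0.22-0.17j, 0.03-0.05j], [(0.03-0.15j), 0.10+0.27j, (-0.13+0.33j), -0.23-0.14j, -0.06-0.01j]] + [[(-0+0j), -0.00-0.00j, (-0.01-0j), (-0+0j), (-0-0j)], [-0.00+0.00j, -0.00-0.00j, (-0-0j), -0.00+0.00j, (-0-0j)], [(-0+0j), -0.00-0.00j, (-0-0j), (-0+0j), (-0-0j)], [-0.00+0.00j, -0.00-0.00j, -0.00-0.00j, (-0+0j), -0.00-0.00j], [-0.00+0.00j, -0.00-0.00j, (-0-0j), -0.00+0.00j, -0.00-0.00j]]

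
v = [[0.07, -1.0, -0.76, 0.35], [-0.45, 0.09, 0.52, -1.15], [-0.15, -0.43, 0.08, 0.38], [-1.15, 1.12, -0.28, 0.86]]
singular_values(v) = [1.91, 1.68, 0.78, 0.43]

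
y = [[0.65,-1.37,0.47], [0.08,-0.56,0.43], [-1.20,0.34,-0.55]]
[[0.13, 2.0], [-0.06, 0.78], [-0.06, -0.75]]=y @ [[0.17, 0.23], [-0.13, -1.34], [-0.34, 0.03]]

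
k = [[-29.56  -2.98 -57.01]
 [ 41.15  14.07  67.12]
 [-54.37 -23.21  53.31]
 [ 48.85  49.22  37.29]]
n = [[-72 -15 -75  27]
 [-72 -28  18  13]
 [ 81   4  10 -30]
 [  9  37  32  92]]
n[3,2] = 32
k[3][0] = 48.85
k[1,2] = 67.12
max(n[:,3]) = 92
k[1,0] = 41.15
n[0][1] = -15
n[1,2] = 18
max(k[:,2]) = 67.12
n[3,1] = 37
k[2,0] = -54.37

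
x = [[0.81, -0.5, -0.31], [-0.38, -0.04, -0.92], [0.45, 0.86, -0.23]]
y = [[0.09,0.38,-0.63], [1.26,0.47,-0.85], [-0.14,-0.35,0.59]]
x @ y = [[-0.51, 0.18, -0.27], [0.04, 0.16, -0.27], [1.16, 0.66, -1.15]]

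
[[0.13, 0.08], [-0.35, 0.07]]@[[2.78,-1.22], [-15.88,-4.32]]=[[-0.91,-0.5], [-2.08,0.12]]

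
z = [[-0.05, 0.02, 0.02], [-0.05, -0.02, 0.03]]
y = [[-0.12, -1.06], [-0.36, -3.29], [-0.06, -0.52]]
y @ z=[[0.06, 0.02, -0.03], [0.18, 0.06, -0.11], [0.03, 0.01, -0.02]]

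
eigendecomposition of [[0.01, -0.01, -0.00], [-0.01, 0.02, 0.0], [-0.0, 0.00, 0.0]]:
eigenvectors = [[-0.85, 0.53, 0.0], [-0.53, -0.85, 0.0], [0.0, 0.00, 1.00]]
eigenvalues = [0.0, 0.03, 0.0]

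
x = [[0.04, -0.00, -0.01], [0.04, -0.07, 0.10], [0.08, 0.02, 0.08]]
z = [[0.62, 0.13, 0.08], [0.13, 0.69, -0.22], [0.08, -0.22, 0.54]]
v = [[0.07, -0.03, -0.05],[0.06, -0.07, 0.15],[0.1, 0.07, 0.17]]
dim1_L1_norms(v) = [0.15, 0.28, 0.34]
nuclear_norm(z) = 1.85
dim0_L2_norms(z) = [0.64, 0.74, 0.59]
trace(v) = 0.17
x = v @ z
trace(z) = 1.85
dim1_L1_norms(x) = [0.05, 0.21, 0.18]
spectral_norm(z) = 0.86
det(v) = -0.00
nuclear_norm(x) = 0.26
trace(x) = 0.05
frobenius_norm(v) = 0.29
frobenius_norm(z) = 1.14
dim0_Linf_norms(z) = [0.62, 0.69, 0.54]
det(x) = -0.00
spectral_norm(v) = 0.25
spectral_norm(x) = 0.16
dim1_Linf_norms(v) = [0.07, 0.15, 0.17]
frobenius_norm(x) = 0.18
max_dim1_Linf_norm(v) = 0.17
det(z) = 0.18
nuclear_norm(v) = 0.44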